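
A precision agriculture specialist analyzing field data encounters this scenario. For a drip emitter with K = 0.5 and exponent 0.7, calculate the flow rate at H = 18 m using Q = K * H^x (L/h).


Q = K * H^x
  = 0.5 * 18^0.7
  = 0.5 * 7.5629
  = 3.78 L/h


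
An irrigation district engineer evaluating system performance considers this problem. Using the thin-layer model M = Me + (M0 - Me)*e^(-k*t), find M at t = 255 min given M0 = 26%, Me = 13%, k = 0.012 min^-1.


M = Me + (M0 - Me) * e^(-k*t)
  = 13 + (26 - 13) * e^(-0.012*255)
  = 13 + 13 * e^(-3.060)
  = 13 + 13 * 0.04689
  = 13 + 0.6095
  = 13.61%


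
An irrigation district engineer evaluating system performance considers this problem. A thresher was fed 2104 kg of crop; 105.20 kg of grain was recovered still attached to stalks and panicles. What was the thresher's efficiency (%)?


eta = (total - unthreshed) / total * 100
    = (2104 - 105.20) / 2104 * 100
    = 1998.80 / 2104 * 100
    = 95%


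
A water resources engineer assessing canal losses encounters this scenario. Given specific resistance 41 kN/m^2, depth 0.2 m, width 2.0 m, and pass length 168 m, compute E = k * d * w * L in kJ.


E = k * d * w * L
  = 41 * 0.2 * 2.0 * 168
  = 2755.20 kJ


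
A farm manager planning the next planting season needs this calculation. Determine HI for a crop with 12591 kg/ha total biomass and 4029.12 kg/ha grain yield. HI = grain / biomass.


HI = grain_yield / biomass
   = 4029.12 / 12591
   = 0.32


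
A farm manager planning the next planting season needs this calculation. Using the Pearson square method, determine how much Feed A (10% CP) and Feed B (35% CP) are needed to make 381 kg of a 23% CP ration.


parts_A = CP_b - target = 35 - 23 = 12
parts_B = target - CP_a = 23 - 10 = 13
total_parts = 12 + 13 = 25
Feed A = 381 * 12 / 25 = 182.88 kg
Feed B = 381 * 13 / 25 = 198.12 kg

182.88 kg


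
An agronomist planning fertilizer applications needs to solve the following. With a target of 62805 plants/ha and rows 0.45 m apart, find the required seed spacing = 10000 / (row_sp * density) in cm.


spacing = 10000 / (row_sp * density)
        = 10000 / (0.45 * 62805)
        = 10000 / 28262.25
        = 0.35383 m = 35.38 cm


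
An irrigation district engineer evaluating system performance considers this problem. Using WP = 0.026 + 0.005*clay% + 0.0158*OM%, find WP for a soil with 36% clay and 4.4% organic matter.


WP = 0.026 + 0.005*36 + 0.0158*4.4
   = 0.026 + 0.1800 + 0.0695
   = 0.2755


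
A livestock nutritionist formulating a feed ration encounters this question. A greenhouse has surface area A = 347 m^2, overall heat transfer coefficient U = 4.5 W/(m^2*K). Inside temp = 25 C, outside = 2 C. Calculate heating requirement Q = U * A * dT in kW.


dT = 25 - (2) = 23 K
Q = U * A * dT
  = 4.5 * 347 * 23
  = 35914.50 W = 35.91 kW


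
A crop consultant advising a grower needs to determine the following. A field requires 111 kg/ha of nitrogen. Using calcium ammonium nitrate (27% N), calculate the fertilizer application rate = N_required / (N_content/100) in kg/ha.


Rate = N_required / (N_content / 100)
     = 111 / (27 / 100)
     = 111 / 0.27
     = 411.11 kg/ha


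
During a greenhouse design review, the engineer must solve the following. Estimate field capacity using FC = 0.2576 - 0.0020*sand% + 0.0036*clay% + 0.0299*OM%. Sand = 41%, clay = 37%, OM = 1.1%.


FC = 0.2576 - 0.0020*41 + 0.0036*37 + 0.0299*1.1
   = 0.2576 - 0.0820 + 0.1332 + 0.0329
   = 0.3417


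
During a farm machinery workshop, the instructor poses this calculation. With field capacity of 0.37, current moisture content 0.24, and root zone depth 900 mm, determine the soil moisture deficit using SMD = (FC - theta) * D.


SMD = (FC - theta) * D
    = (0.37 - 0.24) * 900
    = 0.130 * 900
    = 117 mm


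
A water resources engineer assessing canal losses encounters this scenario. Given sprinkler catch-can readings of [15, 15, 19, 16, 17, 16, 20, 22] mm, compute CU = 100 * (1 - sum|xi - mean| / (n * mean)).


xbar = 140 / 8 = 17.500
sum|xi - xbar| = 17
CU = 100 * (1 - 17 / (8 * 17.500))
   = 100 * (1 - 0.1214)
   = 87.86%


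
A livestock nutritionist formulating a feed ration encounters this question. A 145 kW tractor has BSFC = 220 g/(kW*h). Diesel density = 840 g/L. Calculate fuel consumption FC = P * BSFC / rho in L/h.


FC = P * BSFC / rho_fuel
   = 145 * 220 / 840
   = 31900 / 840
   = 37.98 L/h


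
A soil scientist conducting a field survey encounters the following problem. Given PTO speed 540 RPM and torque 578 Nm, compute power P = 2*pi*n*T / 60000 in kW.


P = 2*pi*n*T / 60000
  = 2*pi * 540 * 578 / 60000
  = 1961107.80 / 60000
  = 32.69 kW


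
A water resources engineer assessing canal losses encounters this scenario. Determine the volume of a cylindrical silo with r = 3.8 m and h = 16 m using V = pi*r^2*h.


V = pi * r^2 * h
  = pi * 3.8^2 * 16
  = pi * 14.44 * 16
  = 725.83 m^3


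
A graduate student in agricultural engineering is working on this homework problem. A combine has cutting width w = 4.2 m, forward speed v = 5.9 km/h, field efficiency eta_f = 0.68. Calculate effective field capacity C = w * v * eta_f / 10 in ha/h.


C = w * v * eta_f / 10
  = 4.2 * 5.9 * 0.68 / 10
  = 16.85 / 10
  = 1.69 ha/h


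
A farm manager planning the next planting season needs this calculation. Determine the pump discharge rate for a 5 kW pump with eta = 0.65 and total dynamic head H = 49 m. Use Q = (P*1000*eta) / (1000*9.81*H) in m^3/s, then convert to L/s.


Q = (P * 1000 * eta) / (rho * g * H)
  = (5 * 1000 * 0.65) / (1000 * 9.81 * 49)
  = 3250 / 480690
  = 0.00676 m^3/s = 6.76 L/s


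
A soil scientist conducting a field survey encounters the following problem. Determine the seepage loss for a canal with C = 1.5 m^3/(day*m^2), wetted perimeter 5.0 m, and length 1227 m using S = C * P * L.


S = C * P * L
  = 1.5 * 5.0 * 1227
  = 9202.50 m^3/day


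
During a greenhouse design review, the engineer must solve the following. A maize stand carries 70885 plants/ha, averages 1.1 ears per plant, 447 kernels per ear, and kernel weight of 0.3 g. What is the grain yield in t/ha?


Y = density * ears * kernels * kw
  = 70885 * 1.1 * 447 * 0.3 g/ha
  = 10456246.35 g/ha
  = 10456.25 kg/ha = 10.46 t/ha


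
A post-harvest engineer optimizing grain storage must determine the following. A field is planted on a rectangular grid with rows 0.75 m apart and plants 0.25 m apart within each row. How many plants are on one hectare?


D = 10000 / (row_sp * plant_sp)
  = 10000 / (0.75 * 0.25)
  = 10000 / 0.1875
  = 53333.33 plants/ha


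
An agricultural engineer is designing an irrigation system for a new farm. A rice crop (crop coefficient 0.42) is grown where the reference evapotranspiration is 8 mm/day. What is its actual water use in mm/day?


ETc = Kc * ET0
    = 0.42 * 8
    = 3.36 mm/day


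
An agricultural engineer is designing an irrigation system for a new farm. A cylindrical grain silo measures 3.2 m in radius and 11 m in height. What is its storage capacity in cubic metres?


V = pi * r^2 * h
  = pi * 3.2^2 * 11
  = pi * 10.24 * 11
  = 353.87 m^3


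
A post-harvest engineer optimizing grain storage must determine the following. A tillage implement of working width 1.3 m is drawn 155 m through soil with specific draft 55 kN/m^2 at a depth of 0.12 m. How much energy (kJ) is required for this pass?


E = k * d * w * L
  = 55 * 0.12 * 1.3 * 155
  = 1329.90 kJ


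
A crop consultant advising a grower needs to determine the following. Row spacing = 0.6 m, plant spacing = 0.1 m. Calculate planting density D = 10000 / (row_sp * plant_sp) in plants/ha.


D = 10000 / (row_sp * plant_sp)
  = 10000 / (0.6 * 0.1)
  = 10000 / 0.0600
  = 166666.67 plants/ha


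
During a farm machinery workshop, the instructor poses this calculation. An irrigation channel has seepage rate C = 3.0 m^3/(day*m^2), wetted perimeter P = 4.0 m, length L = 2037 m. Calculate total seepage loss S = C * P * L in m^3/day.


S = C * P * L
  = 3.0 * 4.0 * 2037
  = 24444 m^3/day


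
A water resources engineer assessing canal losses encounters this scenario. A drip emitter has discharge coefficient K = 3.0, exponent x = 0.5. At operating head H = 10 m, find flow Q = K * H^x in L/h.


Q = K * H^x
  = 3.0 * 10^0.5
  = 3.0 * 3.1623
  = 9.49 L/h


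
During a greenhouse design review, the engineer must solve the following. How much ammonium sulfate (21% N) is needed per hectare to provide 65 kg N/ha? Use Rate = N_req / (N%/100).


Rate = N_required / (N_content / 100)
     = 65 / (21 / 100)
     = 65 / 0.21
     = 309.52 kg/ha


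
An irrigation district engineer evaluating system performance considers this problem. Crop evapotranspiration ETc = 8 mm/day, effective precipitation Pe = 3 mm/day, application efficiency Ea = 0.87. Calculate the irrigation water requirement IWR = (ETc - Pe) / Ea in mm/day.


IWR = (ETc - Pe) / Ea
    = (8 - 3) / 0.87
    = 5 / 0.87
    = 5.75 mm/day


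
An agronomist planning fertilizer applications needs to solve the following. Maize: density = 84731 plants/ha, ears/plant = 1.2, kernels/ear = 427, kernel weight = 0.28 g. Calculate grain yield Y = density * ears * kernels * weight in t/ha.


Y = density * ears * kernels * kw
  = 84731 * 1.2 * 427 * 0.28 g/ha
  = 12156526.03 g/ha
  = 12156.53 kg/ha = 12.16 t/ha


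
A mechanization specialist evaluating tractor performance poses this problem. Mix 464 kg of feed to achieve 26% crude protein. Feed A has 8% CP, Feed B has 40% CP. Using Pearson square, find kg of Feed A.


parts_A = CP_b - target = 40 - 26 = 14
parts_B = target - CP_a = 26 - 8 = 18
total_parts = 14 + 18 = 32
Feed A = 464 * 14 / 32 = 203 kg
Feed B = 464 * 18 / 32 = 261 kg

203 kg


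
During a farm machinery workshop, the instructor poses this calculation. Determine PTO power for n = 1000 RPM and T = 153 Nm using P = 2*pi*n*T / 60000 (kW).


P = 2*pi*n*T / 60000
  = 2*pi * 1000 * 153 / 60000
  = 961327.35 / 60000
  = 16.02 kW


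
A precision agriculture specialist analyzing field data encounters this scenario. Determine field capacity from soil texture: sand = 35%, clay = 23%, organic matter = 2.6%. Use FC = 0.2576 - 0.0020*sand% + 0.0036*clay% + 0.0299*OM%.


FC = 0.2576 - 0.0020*35 + 0.0036*23 + 0.0299*2.6
   = 0.2576 - 0.0700 + 0.0828 + 0.0777
   = 0.3481


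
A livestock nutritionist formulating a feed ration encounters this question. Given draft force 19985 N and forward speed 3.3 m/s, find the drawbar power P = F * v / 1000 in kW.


P = F * v / 1000
  = 19985 * 3.3 / 1000
  = 65950.50 / 1000
  = 65.95 kW


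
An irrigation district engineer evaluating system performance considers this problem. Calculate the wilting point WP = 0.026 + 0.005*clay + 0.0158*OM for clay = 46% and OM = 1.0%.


WP = 0.026 + 0.005*46 + 0.0158*1.0
   = 0.026 + 0.2300 + 0.0158
   = 0.2718


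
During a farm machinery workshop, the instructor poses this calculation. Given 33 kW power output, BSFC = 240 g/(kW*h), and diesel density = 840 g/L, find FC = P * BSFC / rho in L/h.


FC = P * BSFC / rho_fuel
   = 33 * 240 / 840
   = 7920 / 840
   = 9.43 L/h


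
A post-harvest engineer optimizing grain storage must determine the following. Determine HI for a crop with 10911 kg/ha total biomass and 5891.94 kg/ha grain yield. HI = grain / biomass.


HI = grain_yield / biomass
   = 5891.94 / 10911
   = 0.54


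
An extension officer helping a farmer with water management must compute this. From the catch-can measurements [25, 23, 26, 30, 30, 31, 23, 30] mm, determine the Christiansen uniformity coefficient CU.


xbar = 218 / 8 = 27.250
sum|xi - xbar| = 24
CU = 100 * (1 - 24 / (8 * 27.250))
   = 100 * (1 - 0.1101)
   = 88.99%


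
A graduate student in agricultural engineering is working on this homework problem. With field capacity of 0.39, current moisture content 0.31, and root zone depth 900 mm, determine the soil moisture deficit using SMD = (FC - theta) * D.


SMD = (FC - theta) * D
    = (0.39 - 0.31) * 900
    = 0.080 * 900
    = 72 mm


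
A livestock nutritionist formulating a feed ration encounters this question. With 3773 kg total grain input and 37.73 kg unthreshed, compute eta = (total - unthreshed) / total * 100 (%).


eta = (total - unthreshed) / total * 100
    = (3773 - 37.73) / 3773 * 100
    = 3735.27 / 3773 * 100
    = 99%


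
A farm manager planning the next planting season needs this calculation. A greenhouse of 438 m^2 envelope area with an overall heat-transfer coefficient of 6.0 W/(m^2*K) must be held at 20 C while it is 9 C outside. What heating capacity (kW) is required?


dT = 20 - (9) = 11 K
Q = U * A * dT
  = 6.0 * 438 * 11
  = 28908 W = 28.91 kW


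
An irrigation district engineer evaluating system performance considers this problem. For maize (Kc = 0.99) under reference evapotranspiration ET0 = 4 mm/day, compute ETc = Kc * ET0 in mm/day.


ETc = Kc * ET0
    = 0.99 * 4
    = 3.96 mm/day


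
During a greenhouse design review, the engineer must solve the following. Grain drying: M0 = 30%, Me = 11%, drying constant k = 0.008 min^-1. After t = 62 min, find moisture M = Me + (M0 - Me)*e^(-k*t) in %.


M = Me + (M0 - Me) * e^(-k*t)
  = 11 + (30 - 11) * e^(-0.008*62)
  = 11 + 19 * e^(-0.496)
  = 11 + 19 * 0.60896
  = 11 + 11.5703
  = 22.57%


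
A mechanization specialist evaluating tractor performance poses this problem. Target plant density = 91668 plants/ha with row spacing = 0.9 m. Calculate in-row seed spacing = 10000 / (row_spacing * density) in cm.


spacing = 10000 / (row_sp * density)
        = 10000 / (0.9 * 91668)
        = 10000 / 82501.20
        = 0.12121 m = 12.12 cm


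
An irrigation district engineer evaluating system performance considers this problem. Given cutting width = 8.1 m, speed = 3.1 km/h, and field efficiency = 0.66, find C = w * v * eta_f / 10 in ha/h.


C = w * v * eta_f / 10
  = 8.1 * 3.1 * 0.66 / 10
  = 16.57 / 10
  = 1.66 ha/h


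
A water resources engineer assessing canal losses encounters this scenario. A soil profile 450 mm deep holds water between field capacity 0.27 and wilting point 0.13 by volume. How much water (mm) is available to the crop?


AW = (FC - WP) * D
   = (0.27 - 0.13) * 450
   = 0.14 * 450
   = 63 mm


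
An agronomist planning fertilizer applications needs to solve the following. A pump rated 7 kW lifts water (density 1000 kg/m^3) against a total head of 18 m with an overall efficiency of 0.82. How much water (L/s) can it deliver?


Q = (P * 1000 * eta) / (rho * g * H)
  = (7 * 1000 * 0.82) / (1000 * 9.81 * 18)
  = 5740 / 176580
  = 0.03251 m^3/s = 32.51 L/s


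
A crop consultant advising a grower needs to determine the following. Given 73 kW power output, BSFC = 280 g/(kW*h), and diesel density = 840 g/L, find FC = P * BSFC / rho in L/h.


FC = P * BSFC / rho_fuel
   = 73 * 280 / 840
   = 20440 / 840
   = 24.33 L/h


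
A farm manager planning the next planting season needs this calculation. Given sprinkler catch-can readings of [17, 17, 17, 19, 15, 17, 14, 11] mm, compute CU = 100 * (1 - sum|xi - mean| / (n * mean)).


xbar = 127 / 8 = 15.875
sum|xi - xbar| = 15.250
CU = 100 * (1 - 15.250 / (8 * 15.875))
   = 100 * (1 - 0.1201)
   = 87.99%


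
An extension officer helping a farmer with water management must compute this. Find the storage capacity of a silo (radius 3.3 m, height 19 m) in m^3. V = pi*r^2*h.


V = pi * r^2 * h
  = pi * 3.3^2 * 19
  = pi * 10.89 * 19
  = 650.03 m^3


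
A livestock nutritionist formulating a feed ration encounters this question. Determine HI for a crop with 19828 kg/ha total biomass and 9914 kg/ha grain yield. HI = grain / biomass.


HI = grain_yield / biomass
   = 9914 / 19828
   = 0.50


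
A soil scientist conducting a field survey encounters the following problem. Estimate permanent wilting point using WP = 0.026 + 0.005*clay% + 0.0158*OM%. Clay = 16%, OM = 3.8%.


WP = 0.026 + 0.005*16 + 0.0158*3.8
   = 0.026 + 0.0800 + 0.0600
   = 0.1660


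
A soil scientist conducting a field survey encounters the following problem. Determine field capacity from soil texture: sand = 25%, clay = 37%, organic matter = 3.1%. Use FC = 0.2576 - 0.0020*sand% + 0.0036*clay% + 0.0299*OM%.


FC = 0.2576 - 0.0020*25 + 0.0036*37 + 0.0299*3.1
   = 0.2576 - 0.0500 + 0.1332 + 0.0927
   = 0.4335


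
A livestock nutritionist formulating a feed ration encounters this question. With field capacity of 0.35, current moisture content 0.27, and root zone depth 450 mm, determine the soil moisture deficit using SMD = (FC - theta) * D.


SMD = (FC - theta) * D
    = (0.35 - 0.27) * 450
    = 0.080 * 450
    = 36 mm


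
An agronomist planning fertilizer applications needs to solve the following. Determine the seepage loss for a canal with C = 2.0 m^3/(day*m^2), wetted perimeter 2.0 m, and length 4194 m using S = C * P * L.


S = C * P * L
  = 2.0 * 2.0 * 4194
  = 16776 m^3/day


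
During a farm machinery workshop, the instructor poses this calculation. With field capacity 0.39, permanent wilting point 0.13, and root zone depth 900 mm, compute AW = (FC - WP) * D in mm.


AW = (FC - WP) * D
   = (0.39 - 0.13) * 900
   = 0.26 * 900
   = 234 mm


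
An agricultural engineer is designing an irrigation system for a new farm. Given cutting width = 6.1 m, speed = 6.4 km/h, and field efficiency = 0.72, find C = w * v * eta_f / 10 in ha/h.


C = w * v * eta_f / 10
  = 6.1 * 6.4 * 0.72 / 10
  = 28.11 / 10
  = 2.81 ha/h


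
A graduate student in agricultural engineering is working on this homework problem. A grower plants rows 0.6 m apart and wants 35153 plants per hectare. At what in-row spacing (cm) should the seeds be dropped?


spacing = 10000 / (row_sp * density)
        = 10000 / (0.6 * 35153)
        = 10000 / 21091.80
        = 0.47412 m = 47.41 cm


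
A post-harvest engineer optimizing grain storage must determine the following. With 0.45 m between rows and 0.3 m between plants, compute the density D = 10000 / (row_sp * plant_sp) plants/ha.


D = 10000 / (row_sp * plant_sp)
  = 10000 / (0.45 * 0.3)
  = 10000 / 0.1350
  = 74074.07 plants/ha


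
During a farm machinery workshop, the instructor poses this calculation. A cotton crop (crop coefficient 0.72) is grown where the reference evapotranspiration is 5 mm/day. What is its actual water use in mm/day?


ETc = Kc * ET0
    = 0.72 * 5
    = 3.60 mm/day


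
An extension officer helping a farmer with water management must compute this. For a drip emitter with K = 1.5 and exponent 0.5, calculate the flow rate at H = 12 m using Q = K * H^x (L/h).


Q = K * H^x
  = 1.5 * 12^0.5
  = 1.5 * 3.4641
  = 5.20 L/h


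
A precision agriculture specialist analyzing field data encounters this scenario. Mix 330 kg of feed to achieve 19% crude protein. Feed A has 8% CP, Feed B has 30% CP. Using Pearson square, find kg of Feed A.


parts_A = CP_b - target = 30 - 19 = 11
parts_B = target - CP_a = 19 - 8 = 11
total_parts = 11 + 11 = 22
Feed A = 330 * 11 / 22 = 165 kg
Feed B = 330 * 11 / 22 = 165 kg


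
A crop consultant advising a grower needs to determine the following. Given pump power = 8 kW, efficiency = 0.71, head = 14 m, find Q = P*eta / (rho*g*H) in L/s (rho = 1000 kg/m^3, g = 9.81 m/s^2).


Q = (P * 1000 * eta) / (rho * g * H)
  = (8 * 1000 * 0.71) / (1000 * 9.81 * 14)
  = 5680 / 137340
  = 0.04136 m^3/s = 41.36 L/s


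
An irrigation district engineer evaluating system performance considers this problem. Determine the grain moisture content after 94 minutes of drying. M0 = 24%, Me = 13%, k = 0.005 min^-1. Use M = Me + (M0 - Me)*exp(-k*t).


M = Me + (M0 - Me) * e^(-k*t)
  = 13 + (24 - 13) * e^(-0.005*94)
  = 13 + 11 * e^(-0.470)
  = 13 + 11 * 0.62500
  = 13 + 6.8750
  = 19.88%


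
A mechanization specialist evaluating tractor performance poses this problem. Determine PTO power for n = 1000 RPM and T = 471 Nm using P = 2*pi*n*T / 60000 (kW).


P = 2*pi*n*T / 60000
  = 2*pi * 1000 * 471 / 60000
  = 2959380.28 / 60000
  = 49.32 kW


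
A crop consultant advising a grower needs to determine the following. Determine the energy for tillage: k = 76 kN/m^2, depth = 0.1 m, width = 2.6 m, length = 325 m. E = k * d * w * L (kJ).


E = k * d * w * L
  = 76 * 0.1 * 2.6 * 325
  = 6422 kJ


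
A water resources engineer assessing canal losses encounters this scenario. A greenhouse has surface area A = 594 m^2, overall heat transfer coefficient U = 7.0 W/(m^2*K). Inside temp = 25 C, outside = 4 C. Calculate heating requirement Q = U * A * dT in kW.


dT = 25 - (4) = 21 K
Q = U * A * dT
  = 7.0 * 594 * 21
  = 87318 W = 87.32 kW


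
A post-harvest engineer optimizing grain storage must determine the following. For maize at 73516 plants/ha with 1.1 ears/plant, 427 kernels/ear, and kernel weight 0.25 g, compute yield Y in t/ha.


Y = density * ears * kernels * kw
  = 73516 * 1.1 * 427 * 0.25 g/ha
  = 8632616.30 g/ha
  = 8632.62 kg/ha = 8.63 t/ha


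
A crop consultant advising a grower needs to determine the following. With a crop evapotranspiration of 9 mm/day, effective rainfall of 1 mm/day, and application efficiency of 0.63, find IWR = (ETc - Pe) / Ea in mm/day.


IWR = (ETc - Pe) / Ea
    = (9 - 1) / 0.63
    = 8 / 0.63
    = 12.70 mm/day


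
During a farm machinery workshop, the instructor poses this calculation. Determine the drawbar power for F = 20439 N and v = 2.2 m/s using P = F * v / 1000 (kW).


P = F * v / 1000
  = 20439 * 2.2 / 1000
  = 44965.80 / 1000
  = 44.97 kW


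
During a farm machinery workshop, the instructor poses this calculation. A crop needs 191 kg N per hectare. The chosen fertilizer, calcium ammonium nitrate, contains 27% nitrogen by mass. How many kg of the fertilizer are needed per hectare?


Rate = N_required / (N_content / 100)
     = 191 / (27 / 100)
     = 191 / 0.27
     = 707.41 kg/ha


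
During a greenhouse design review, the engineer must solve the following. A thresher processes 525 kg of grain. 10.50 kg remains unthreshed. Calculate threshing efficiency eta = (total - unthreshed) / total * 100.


eta = (total - unthreshed) / total * 100
    = (525 - 10.50) / 525 * 100
    = 514.50 / 525 * 100
    = 98%


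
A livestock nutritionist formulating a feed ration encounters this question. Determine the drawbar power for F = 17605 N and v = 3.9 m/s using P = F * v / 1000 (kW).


P = F * v / 1000
  = 17605 * 3.9 / 1000
  = 68659.50 / 1000
  = 68.66 kW


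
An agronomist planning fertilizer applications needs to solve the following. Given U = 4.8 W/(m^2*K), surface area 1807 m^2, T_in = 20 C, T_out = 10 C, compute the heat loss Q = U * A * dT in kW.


dT = 20 - (10) = 10 K
Q = U * A * dT
  = 4.8 * 1807 * 10
  = 86736 W = 86.74 kW


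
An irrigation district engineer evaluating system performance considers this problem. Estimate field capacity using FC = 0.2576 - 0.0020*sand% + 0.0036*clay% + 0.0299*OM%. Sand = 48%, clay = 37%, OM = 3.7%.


FC = 0.2576 - 0.0020*48 + 0.0036*37 + 0.0299*3.7
   = 0.2576 - 0.0960 + 0.1332 + 0.1106
   = 0.4054


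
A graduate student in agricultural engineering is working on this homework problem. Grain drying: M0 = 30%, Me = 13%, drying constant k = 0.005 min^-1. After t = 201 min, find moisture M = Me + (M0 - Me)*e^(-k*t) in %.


M = Me + (M0 - Me) * e^(-k*t)
  = 13 + (30 - 13) * e^(-0.005*201)
  = 13 + 17 * e^(-1.005)
  = 13 + 17 * 0.36604
  = 13 + 6.2228
  = 19.22%


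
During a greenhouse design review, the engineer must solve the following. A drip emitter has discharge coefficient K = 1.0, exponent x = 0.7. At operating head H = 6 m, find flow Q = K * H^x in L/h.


Q = K * H^x
  = 1.0 * 6^0.7
  = 1.0 * 3.5051
  = 3.51 L/h


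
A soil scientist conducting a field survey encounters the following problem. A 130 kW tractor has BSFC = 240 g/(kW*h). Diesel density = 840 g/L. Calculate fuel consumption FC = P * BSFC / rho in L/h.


FC = P * BSFC / rho_fuel
   = 130 * 240 / 840
   = 31200 / 840
   = 37.14 L/h


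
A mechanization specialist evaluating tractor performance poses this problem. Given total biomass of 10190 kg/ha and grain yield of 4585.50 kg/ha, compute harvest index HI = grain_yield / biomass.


HI = grain_yield / biomass
   = 4585.50 / 10190
   = 0.45


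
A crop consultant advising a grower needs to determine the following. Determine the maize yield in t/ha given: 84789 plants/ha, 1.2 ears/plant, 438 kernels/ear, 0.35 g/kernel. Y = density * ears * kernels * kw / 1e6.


Y = density * ears * kernels * kw
  = 84789 * 1.2 * 438 * 0.35 g/ha
  = 15597784.44 g/ha
  = 15597.78 kg/ha = 15.60 t/ha


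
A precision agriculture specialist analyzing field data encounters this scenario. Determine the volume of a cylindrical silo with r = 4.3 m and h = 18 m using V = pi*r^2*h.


V = pi * r^2 * h
  = pi * 4.3^2 * 18
  = pi * 18.49 * 18
  = 1045.58 m^3


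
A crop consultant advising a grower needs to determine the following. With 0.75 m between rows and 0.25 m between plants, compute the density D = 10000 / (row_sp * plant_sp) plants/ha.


D = 10000 / (row_sp * plant_sp)
  = 10000 / (0.75 * 0.25)
  = 10000 / 0.1875
  = 53333.33 plants/ha


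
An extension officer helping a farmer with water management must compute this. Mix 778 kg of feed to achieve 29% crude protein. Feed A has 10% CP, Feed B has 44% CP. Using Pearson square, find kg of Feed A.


parts_A = CP_b - target = 44 - 29 = 15
parts_B = target - CP_a = 29 - 10 = 19
total_parts = 15 + 19 = 34
Feed A = 778 * 15 / 34 = 343.24 kg
Feed B = 778 * 19 / 34 = 434.76 kg

343.24 kg


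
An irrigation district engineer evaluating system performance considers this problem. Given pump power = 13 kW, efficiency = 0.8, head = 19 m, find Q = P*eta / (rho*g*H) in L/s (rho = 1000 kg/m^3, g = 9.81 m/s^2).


Q = (P * 1000 * eta) / (rho * g * H)
  = (13 * 1000 * 0.8) / (1000 * 9.81 * 19)
  = 10400 / 186390
  = 0.05580 m^3/s = 55.80 L/s


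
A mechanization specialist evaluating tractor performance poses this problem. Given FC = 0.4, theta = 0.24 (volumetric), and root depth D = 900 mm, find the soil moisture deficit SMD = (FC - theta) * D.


SMD = (FC - theta) * D
    = (0.4 - 0.24) * 900
    = 0.160 * 900
    = 144 mm


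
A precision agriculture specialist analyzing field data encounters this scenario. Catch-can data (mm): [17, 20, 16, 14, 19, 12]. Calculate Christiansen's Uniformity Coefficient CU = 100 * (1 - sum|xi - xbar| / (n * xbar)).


xbar = 98 / 6 = 16.333
sum|xi - xbar| = 14
CU = 100 * (1 - 14 / (6 * 16.333))
   = 100 * (1 - 0.1429)
   = 85.71%


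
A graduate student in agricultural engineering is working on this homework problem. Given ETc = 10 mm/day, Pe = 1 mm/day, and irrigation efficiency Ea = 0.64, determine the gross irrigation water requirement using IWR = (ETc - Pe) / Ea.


IWR = (ETc - Pe) / Ea
    = (10 - 1) / 0.64
    = 9 / 0.64
    = 14.06 mm/day


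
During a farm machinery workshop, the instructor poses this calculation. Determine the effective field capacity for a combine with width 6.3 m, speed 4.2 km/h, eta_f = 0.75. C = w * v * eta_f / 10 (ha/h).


C = w * v * eta_f / 10
  = 6.3 * 4.2 * 0.75 / 10
  = 19.85 / 10
  = 1.98 ha/h


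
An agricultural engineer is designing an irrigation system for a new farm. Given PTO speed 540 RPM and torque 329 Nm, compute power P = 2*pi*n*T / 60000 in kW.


P = 2*pi*n*T / 60000
  = 2*pi * 540 * 329 / 60000
  = 1116270.70 / 60000
  = 18.60 kW


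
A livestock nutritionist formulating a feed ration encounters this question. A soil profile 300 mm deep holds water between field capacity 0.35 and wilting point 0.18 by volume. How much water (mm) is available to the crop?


AW = (FC - WP) * D
   = (0.35 - 0.18) * 300
   = 0.17 * 300
   = 51 mm


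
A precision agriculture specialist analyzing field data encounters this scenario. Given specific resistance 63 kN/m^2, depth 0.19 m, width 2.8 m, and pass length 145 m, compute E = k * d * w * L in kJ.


E = k * d * w * L
  = 63 * 0.19 * 2.8 * 145
  = 4859.82 kJ


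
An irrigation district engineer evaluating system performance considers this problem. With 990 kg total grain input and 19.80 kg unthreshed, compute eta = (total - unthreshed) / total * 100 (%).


eta = (total - unthreshed) / total * 100
    = (990 - 19.80) / 990 * 100
    = 970.20 / 990 * 100
    = 98%


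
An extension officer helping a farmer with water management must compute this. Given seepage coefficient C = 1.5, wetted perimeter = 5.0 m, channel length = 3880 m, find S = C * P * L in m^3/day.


S = C * P * L
  = 1.5 * 5.0 * 3880
  = 29100 m^3/day


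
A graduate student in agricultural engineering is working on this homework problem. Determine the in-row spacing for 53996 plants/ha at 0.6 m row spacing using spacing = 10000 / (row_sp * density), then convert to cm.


spacing = 10000 / (row_sp * density)
        = 10000 / (0.6 * 53996)
        = 10000 / 32397.60
        = 0.30866 m = 30.87 cm


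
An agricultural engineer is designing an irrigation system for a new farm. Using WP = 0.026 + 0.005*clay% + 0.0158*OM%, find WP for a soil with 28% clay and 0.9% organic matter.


WP = 0.026 + 0.005*28 + 0.0158*0.9
   = 0.026 + 0.1400 + 0.0142
   = 0.1802


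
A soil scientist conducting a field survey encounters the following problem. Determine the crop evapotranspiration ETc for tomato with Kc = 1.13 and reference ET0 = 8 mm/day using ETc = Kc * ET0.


ETc = Kc * ET0
    = 1.13 * 8
    = 9.04 mm/day


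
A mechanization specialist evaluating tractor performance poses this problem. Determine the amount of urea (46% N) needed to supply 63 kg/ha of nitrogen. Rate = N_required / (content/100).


Rate = N_required / (N_content / 100)
     = 63 / (46 / 100)
     = 63 / 0.46
     = 136.96 kg/ha


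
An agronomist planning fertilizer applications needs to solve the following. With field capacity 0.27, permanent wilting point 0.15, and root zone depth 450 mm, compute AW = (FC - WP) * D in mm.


AW = (FC - WP) * D
   = (0.27 - 0.15) * 450
   = 0.12 * 450
   = 54 mm


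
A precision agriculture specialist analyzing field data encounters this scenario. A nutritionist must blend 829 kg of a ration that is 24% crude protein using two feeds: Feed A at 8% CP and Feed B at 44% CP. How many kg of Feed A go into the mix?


parts_A = CP_b - target = 44 - 24 = 20
parts_B = target - CP_a = 24 - 8 = 16
total_parts = 20 + 16 = 36
Feed A = 829 * 20 / 36 = 460.56 kg
Feed B = 829 * 16 / 36 = 368.44 kg

460.56 kg


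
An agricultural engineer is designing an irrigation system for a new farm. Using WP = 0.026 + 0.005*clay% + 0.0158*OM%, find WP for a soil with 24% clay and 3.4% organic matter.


WP = 0.026 + 0.005*24 + 0.0158*3.4
   = 0.026 + 0.1200 + 0.0537
   = 0.1997


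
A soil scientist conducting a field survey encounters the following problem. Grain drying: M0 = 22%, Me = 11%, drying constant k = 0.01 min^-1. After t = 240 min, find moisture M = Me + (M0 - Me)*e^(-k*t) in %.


M = Me + (M0 - Me) * e^(-k*t)
  = 11 + (22 - 11) * e^(-0.01*240)
  = 11 + 11 * e^(-2.400)
  = 11 + 11 * 0.09072
  = 11 + 0.9979
  = 12.00%


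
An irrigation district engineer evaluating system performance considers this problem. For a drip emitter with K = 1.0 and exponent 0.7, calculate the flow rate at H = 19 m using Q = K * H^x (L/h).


Q = K * H^x
  = 1.0 * 19^0.7
  = 1.0 * 7.8547
  = 7.85 L/h


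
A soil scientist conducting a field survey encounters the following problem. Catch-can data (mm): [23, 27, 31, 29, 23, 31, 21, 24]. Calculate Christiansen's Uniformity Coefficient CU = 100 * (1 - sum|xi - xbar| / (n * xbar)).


xbar = 209 / 8 = 26.125
sum|xi - xbar| = 27
CU = 100 * (1 - 27 / (8 * 26.125))
   = 100 * (1 - 0.1292)
   = 87.08%


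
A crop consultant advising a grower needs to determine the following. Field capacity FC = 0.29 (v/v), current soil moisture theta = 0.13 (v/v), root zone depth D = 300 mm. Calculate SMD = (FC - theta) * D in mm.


SMD = (FC - theta) * D
    = (0.29 - 0.13) * 300
    = 0.160 * 300
    = 48 mm


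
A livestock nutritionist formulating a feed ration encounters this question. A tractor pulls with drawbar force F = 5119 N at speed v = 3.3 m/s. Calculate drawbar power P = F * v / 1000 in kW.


P = F * v / 1000
  = 5119 * 3.3 / 1000
  = 16892.70 / 1000
  = 16.89 kW


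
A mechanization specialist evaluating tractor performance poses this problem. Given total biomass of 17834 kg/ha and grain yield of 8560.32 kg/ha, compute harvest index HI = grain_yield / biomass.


HI = grain_yield / biomass
   = 8560.32 / 17834
   = 0.48


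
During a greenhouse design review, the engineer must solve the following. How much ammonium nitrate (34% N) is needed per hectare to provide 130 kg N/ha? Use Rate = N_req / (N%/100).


Rate = N_required / (N_content / 100)
     = 130 / (34 / 100)
     = 130 / 0.34
     = 382.35 kg/ha


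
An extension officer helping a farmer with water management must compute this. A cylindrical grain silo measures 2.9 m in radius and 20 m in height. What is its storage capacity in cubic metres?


V = pi * r^2 * h
  = pi * 2.9^2 * 20
  = pi * 8.41 * 20
  = 528.42 m^3


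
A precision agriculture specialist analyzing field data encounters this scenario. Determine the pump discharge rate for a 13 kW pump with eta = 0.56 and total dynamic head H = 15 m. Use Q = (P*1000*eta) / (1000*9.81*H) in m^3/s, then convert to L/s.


Q = (P * 1000 * eta) / (rho * g * H)
  = (13 * 1000 * 0.56) / (1000 * 9.81 * 15)
  = 7280 / 147150
  = 0.04947 m^3/s = 49.47 L/s


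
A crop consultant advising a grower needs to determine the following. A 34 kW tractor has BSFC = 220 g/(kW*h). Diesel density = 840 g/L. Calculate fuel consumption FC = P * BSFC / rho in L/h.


FC = P * BSFC / rho_fuel
   = 34 * 220 / 840
   = 7480 / 840
   = 8.90 L/h


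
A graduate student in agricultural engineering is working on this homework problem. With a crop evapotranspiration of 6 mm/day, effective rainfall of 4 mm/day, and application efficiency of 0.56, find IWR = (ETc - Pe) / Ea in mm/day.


IWR = (ETc - Pe) / Ea
    = (6 - 4) / 0.56
    = 2 / 0.56
    = 3.57 mm/day


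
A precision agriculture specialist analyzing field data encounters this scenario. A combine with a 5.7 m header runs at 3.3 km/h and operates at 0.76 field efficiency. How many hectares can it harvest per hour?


C = w * v * eta_f / 10
  = 5.7 * 3.3 * 0.76 / 10
  = 14.30 / 10
  = 1.43 ha/h


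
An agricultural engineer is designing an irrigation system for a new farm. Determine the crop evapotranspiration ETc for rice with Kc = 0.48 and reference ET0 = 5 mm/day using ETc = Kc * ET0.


ETc = Kc * ET0
    = 0.48 * 5
    = 2.40 mm/day


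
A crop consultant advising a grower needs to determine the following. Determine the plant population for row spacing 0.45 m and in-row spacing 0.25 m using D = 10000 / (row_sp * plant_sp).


D = 10000 / (row_sp * plant_sp)
  = 10000 / (0.45 * 0.25)
  = 10000 / 0.1125
  = 88888.89 plants/ha


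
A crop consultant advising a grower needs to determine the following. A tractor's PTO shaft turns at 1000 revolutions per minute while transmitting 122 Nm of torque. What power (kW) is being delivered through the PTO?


P = 2*pi*n*T / 60000
  = 2*pi * 1000 * 122 / 60000
  = 766548.61 / 60000
  = 12.78 kW


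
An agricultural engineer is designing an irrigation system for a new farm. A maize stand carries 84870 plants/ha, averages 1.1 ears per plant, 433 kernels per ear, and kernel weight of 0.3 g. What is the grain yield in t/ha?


Y = density * ears * kernels * kw
  = 84870 * 1.1 * 433 * 0.3 g/ha
  = 12127074.30 g/ha
  = 12127.07 kg/ha = 12.13 t/ha


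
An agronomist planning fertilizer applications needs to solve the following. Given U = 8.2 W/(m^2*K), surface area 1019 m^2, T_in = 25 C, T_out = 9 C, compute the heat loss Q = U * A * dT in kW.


dT = 25 - (9) = 16 K
Q = U * A * dT
  = 8.2 * 1019 * 16
  = 133692.80 W = 133.69 kW


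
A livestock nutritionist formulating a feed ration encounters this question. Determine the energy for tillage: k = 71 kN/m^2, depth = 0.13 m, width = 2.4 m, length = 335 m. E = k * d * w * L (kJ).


E = k * d * w * L
  = 71 * 0.13 * 2.4 * 335
  = 7420.92 kJ


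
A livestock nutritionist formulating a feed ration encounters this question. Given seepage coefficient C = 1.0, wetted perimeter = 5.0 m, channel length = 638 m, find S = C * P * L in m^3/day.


S = C * P * L
  = 1.0 * 5.0 * 638
  = 3190 m^3/day


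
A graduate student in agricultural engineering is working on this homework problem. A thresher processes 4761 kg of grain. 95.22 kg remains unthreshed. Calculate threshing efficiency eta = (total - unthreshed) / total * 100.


eta = (total - unthreshed) / total * 100
    = (4761 - 95.22) / 4761 * 100
    = 4665.78 / 4761 * 100
    = 98%


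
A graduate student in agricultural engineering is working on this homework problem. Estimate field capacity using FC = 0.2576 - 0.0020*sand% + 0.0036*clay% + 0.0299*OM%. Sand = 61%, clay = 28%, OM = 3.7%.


FC = 0.2576 - 0.0020*61 + 0.0036*28 + 0.0299*3.7
   = 0.2576 - 0.1220 + 0.1008 + 0.1106
   = 0.3470


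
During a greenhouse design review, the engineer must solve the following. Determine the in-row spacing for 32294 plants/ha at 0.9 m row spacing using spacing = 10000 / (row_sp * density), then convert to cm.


spacing = 10000 / (row_sp * density)
        = 10000 / (0.9 * 32294)
        = 10000 / 29064.60
        = 0.34406 m = 34.41 cm


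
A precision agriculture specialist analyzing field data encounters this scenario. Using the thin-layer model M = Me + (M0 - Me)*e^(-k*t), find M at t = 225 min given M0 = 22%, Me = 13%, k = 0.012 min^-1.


M = Me + (M0 - Me) * e^(-k*t)
  = 13 + (22 - 13) * e^(-0.012*225)
  = 13 + 9 * e^(-2.700)
  = 13 + 9 * 0.06721
  = 13 + 0.6048
  = 13.60%


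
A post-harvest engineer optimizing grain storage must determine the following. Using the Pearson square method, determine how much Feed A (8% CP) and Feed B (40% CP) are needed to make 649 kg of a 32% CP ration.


parts_A = CP_b - target = 40 - 32 = 8
parts_B = target - CP_a = 32 - 8 = 24
total_parts = 8 + 24 = 32
Feed A = 649 * 8 / 32 = 162.25 kg
Feed B = 649 * 24 / 32 = 486.75 kg

162.25 kg


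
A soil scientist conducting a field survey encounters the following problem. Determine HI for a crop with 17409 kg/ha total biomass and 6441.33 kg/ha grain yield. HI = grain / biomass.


HI = grain_yield / biomass
   = 6441.33 / 17409
   = 0.37


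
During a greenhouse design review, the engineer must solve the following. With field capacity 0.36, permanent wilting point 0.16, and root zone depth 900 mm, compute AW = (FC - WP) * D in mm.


AW = (FC - WP) * D
   = (0.36 - 0.16) * 900
   = 0.20 * 900
   = 180 mm


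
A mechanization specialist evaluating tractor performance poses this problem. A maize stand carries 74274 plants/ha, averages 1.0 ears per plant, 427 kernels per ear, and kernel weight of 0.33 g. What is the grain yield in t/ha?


Y = density * ears * kernels * kw
  = 74274 * 1.0 * 427 * 0.33 g/ha
  = 10465949.34 g/ha
  = 10465.95 kg/ha = 10.47 t/ha


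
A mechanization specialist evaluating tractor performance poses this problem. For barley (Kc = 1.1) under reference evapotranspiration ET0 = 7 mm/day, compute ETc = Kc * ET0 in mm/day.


ETc = Kc * ET0
    = 1.1 * 7
    = 7.70 mm/day


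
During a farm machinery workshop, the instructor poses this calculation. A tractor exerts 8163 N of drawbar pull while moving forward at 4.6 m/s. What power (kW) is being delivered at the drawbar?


P = F * v / 1000
  = 8163 * 4.6 / 1000
  = 37549.80 / 1000
  = 37.55 kW


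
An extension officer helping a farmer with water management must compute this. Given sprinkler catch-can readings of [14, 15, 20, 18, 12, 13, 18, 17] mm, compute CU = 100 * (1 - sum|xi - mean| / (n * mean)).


xbar = 127 / 8 = 15.875
sum|xi - xbar| = 19
CU = 100 * (1 - 19 / (8 * 15.875))
   = 100 * (1 - 0.1496)
   = 85.04%
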